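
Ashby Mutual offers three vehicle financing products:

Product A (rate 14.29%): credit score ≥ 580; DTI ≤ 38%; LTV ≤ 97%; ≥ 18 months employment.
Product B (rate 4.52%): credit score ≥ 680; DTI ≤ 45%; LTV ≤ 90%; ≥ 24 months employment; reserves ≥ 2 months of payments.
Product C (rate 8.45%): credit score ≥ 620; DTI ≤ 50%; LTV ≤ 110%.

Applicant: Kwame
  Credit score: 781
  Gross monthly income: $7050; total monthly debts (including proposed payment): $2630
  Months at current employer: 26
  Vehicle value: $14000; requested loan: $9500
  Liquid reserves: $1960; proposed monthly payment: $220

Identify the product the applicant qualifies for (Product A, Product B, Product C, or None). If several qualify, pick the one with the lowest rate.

Product B

DTI = 2,630/7,050 = 37.3%.
LTV = 9,500/14,000 = 67.9%.
Reserves = 1,960/220 = 8.9 months.
Product A: score 781 ≥ 580; DTI 37.3% ≤ 38%; LTV 67.9% ≤ 97%; employment 26 ≥ 18 mo → qualifies.
Product B: score 781 ≥ 680; DTI 37.3% ≤ 45%; LTV 67.9% ≤ 90%; employment 26 ≥ 24 mo; reserves 8.9 ≥ 2 mo → qualifies.
Product C: score 781 ≥ 620; DTI 37.3% ≤ 50%; LTV 67.9% ≤ 110% → qualifies.
Qualifying: Product A, Product B, Product C. Lowest rate is 4.52% → Product B.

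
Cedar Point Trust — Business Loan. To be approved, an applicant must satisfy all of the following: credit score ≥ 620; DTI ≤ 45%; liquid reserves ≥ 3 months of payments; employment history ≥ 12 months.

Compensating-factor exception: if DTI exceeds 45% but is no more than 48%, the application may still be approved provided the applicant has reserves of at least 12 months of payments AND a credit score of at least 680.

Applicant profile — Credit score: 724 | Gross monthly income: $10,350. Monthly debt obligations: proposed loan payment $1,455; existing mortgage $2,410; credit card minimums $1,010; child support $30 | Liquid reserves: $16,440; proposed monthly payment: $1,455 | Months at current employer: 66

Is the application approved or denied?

Credit score 724 ≥ 620 (meets base)
Total debts = (1,455 + 2,410 + 1,010 + 30) = 4,905. DTI = 4,905/10,350 = 47.4% > 45% — standard DTI limit exceeded.
Liquid reserves cover 16,440/1,455 = 11.3 months — ≥ 3 required
Employment 66 ≥ 12 months
47.4% falls in the override range (45%–48%), so the compensating-factor test applies.
Override check — reserves: 11.3 mo (short of 12); score: 724 (ok).
Override conditions not both satisfied; exception does not apply.

Denied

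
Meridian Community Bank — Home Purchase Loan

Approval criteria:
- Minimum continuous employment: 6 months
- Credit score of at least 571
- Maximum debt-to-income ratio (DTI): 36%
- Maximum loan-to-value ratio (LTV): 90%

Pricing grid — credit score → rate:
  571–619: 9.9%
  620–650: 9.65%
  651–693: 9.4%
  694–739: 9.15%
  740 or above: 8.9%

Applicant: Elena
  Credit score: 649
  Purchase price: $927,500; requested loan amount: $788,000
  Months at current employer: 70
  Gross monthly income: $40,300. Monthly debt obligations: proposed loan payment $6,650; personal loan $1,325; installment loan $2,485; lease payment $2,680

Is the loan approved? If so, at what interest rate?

Credit score 649 ≥ 571 (meets minimum)
Total monthly debts = (6,650 + 1,325 + 2,485 + 2,680) = 13,140. DTI: 13,140 ÷ 40,300 = 32.6%, within the 36% cap
Employment 70 ≥ 6 months
LTV = 788,000/927,500 = 85% ≤ 90%
All requirements met. Score 649 falls in the 620–650 tier → 9.65%.

Approved at 9.65%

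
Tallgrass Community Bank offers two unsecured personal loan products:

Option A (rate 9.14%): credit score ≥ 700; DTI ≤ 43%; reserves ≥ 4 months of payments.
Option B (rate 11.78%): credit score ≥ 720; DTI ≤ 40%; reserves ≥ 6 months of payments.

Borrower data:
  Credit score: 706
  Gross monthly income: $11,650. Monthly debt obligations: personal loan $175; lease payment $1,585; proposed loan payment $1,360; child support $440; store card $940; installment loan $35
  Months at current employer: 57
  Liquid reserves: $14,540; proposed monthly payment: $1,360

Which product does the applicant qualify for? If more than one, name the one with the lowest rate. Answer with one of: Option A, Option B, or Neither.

Option A

Total debts = (175 + 1,585 + 1,360 + 440 + 940 + 35) = 4,535; DTI = 4,535/11,650 = 38.9%.
Reserves = 14,540/1,360 = 10.7 months.
Option A: score 706 ≥ 700; DTI 38.9% ≤ 43%; reserves 10.7 ≥ 4 mo → qualifies.
Option B: score 706 < 720; DTI 38.9% ≤ 40%; reserves 10.7 ≥ 6 mo → does not qualify.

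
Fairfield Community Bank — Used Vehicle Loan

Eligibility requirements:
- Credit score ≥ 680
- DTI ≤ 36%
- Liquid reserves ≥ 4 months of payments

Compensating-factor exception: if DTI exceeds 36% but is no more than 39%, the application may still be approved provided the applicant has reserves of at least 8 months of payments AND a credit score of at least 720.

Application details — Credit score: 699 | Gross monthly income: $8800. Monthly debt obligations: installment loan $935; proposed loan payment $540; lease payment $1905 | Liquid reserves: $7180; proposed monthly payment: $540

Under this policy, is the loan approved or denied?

Credit score 699 ≥ 680 (meets base)
Total debts = (935 + 540 + 1,905) = 3,380. DTI: 3,380 ÷ 8,800 = 38.4%, over the 36% base limit.
Reserves = 7,180/540 = 13.3 months ≥ 4
DTI 38.4% is within the 36%–39% exception band; checking compensating factors.
Reserves 13.3 ≥ 8 months; credit score 699 < 720.
Override conditions not both satisfied; exception does not apply.

Denied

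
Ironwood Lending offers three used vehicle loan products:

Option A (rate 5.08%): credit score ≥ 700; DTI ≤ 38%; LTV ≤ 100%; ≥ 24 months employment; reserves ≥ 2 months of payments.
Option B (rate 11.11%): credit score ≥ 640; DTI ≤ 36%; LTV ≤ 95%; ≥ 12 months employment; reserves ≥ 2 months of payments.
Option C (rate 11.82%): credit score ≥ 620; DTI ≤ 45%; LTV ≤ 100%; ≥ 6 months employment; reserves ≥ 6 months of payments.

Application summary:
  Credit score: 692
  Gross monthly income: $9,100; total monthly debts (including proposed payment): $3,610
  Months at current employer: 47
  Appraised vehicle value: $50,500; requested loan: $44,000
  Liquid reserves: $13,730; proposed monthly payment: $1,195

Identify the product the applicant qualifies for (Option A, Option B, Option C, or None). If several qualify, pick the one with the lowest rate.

DTI = 3,610/9,100 = 39.7%.
LTV = 44,000/50,500 = 87.1%.
Reserves = 13,730/1,195 = 11.5 months.
Option A: score 692 < 700; DTI 39.7% > 38%; LTV 87.1% ≤ 100%; employment 47 ≥ 24 mo; reserves 11.5 ≥ 2 mo → does not qualify.
Option B: score 692 ≥ 640; DTI 39.7% > 36%; LTV 87.1% ≤ 95%; employment 47 ≥ 12 mo; reserves 11.5 ≥ 2 mo → does not qualify.
Option C: score 692 ≥ 620; DTI 39.7% ≤ 45%; LTV 87.1% ≤ 100%; employment 47 ≥ 6 mo; reserves 11.5 ≥ 6 mo → qualifies.

Option C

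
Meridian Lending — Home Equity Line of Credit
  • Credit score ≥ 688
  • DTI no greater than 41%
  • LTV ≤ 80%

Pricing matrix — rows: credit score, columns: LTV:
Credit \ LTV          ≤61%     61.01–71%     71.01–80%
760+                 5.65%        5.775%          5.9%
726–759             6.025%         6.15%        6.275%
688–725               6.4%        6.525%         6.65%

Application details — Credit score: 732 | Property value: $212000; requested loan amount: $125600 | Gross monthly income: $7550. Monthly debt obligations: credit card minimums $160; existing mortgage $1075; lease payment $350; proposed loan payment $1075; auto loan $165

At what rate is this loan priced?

6.025%

Credit score 732 ≥ 688; Total monthly debts = (160 + 1,075 + 350 + 1,075 + 165) = 2,825. Debt-to-income = 2,825/7,550 = 37.4% — meets 41% limit
LTV: 125,600 ÷ 212,000 = 59.2%, within 80% cap
Score 732 is in the 726–759 band; LTV 59.2% is in the ≤61% band → 6.025%.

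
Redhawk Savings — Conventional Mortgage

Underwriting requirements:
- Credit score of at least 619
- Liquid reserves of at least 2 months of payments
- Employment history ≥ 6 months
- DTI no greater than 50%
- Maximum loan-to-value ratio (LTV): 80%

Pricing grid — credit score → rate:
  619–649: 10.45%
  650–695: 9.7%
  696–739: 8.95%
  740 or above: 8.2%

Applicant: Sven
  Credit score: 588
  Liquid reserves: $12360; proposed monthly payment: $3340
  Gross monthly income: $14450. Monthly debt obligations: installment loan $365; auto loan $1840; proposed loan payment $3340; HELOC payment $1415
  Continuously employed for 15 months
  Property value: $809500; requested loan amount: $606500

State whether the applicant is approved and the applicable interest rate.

Credit score 588 < 619 (below minimum)
Liquid reserves cover 12,360/3,340 = 3.7 months — ≥ 2 required
Employment 15 ≥ 6 months
Total monthly debts = (365 + 1,840 + 3,340 + 1,415) = 6,960. Debt-to-income = 6,960/14,450 = 48.2% — meets 50% limit
Loan-to-value = 606,500/809,500 = 74.9% — pass (80% max)
Not all requirements met → denied.

Denied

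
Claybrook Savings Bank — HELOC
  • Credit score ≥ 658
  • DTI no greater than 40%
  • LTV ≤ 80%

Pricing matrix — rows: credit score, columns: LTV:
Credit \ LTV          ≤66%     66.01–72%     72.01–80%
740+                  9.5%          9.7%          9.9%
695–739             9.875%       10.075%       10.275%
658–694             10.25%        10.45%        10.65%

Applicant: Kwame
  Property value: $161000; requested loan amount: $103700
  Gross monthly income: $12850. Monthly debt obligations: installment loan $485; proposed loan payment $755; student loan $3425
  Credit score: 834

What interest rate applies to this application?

9.5%

Credit score 834 ≥ 658; Total monthly debts = (485 + 755 + 3,425) = 4,665. DTI: 4,665 ÷ 12,850 = 36.3%, within the 40% cap
LTV = 103,700/161,000 = 64.4% ≤ 80%
Score 834 is in the 740+ band; LTV 64.4% is in the ≤66% band → 9.5%.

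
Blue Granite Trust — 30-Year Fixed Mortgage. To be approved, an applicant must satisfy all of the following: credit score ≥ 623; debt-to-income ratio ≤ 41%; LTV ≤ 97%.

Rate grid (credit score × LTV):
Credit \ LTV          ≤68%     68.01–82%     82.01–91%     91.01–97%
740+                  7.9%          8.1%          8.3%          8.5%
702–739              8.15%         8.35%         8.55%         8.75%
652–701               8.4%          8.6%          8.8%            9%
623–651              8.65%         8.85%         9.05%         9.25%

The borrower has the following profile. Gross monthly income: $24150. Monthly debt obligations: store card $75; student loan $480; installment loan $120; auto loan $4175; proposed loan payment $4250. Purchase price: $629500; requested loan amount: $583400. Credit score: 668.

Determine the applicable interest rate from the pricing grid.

Credit score 668 ≥ 623; Total monthly debts = (75 + 480 + 120 + 4,175 + 4,250) = 9,100. DTI: 9,100 ÷ 24,150 = 37.7%, within the 41% cap
LTV: 583,400 ÷ 629,500 = 92.7%, within 97% cap
Credit 668 → row 652–701; LTV 92.7% → column 91.01–97%. Grid cell → 9%.

9%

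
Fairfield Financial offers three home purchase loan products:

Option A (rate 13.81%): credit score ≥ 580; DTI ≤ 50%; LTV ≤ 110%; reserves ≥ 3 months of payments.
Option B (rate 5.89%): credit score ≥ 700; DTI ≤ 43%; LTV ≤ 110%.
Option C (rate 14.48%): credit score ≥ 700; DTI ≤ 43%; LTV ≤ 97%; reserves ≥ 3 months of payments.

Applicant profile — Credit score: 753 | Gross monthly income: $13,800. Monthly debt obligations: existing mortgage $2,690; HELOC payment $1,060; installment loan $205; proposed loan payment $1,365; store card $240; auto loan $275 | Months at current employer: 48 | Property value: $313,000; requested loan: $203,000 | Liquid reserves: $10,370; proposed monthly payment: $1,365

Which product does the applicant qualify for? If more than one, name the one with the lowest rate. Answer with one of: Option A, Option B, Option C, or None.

Option B

Total debts = (2,690 + 1,060 + 205 + 1,365 + 240 + 275) = 5,835; DTI = 5,835/13,800 = 42.3%.
LTV = 203,000/313,000 = 64.9%.
Reserves = 10,370/1,365 = 7.6 months.
Option A: score 753 ≥ 580; DTI 42.3% ≤ 50%; LTV 64.9% ≤ 110%; reserves 7.6 ≥ 3 mo → qualifies.
Option B: score 753 ≥ 700; DTI 42.3% ≤ 43%; LTV 64.9% ≤ 110% → qualifies.
Option C: score 753 ≥ 700; DTI 42.3% ≤ 43%; LTV 64.9% ≤ 97%; reserves 7.6 ≥ 3 mo → qualifies.
Qualifying: Option A, Option B, Option C. Lowest rate is 5.89% → Option B.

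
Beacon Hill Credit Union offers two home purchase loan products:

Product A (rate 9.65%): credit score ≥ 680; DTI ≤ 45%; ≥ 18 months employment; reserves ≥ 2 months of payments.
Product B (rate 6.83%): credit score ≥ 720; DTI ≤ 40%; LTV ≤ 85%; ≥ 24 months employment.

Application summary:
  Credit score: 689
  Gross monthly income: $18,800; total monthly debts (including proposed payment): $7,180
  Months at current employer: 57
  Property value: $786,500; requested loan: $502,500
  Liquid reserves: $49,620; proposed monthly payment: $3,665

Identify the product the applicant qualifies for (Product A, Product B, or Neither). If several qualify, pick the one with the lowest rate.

DTI = 7,180/18,800 = 38.2%.
LTV = 502,500/786,500 = 63.9%.
Reserves = 49,620/3,665 = 13.5 months.
Product A: score 689 ≥ 680; DTI 38.2% ≤ 45%; employment 57 ≥ 18 mo; reserves 13.5 ≥ 2 mo → qualifies.
Product B: score 689 < 720; DTI 38.2% ≤ 40%; LTV 63.9% ≤ 85%; employment 57 ≥ 24 mo → does not qualify.

Product A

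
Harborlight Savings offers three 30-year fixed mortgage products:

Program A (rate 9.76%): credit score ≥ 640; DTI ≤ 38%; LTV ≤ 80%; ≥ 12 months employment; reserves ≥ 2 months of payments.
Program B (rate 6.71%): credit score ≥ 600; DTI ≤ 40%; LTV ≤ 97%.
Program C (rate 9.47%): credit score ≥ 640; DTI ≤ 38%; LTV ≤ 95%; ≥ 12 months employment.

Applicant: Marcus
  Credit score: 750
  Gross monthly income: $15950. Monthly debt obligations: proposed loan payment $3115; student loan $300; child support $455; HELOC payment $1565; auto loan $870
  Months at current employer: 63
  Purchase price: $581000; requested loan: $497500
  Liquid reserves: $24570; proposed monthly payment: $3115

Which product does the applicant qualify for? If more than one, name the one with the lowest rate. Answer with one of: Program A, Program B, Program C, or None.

Total debts = (3,115 + 300 + 455 + 1,565 + 870) = 6,305; DTI = 6,305/15,950 = 39.5%.
LTV = 497,500/581,000 = 85.6%.
Reserves = 24,570/3,115 = 7.9 months.
Program A: score 750 ≥ 640; DTI 39.5% > 38%; LTV 85.6% > 80%; employment 63 ≥ 12 mo; reserves 7.9 ≥ 2 mo → does not qualify.
Program B: score 750 ≥ 600; DTI 39.5% ≤ 40%; LTV 85.6% ≤ 97% → qualifies.
Program C: score 750 ≥ 640; DTI 39.5% > 38%; LTV 85.6% ≤ 95%; employment 63 ≥ 12 mo → does not qualify.

Program B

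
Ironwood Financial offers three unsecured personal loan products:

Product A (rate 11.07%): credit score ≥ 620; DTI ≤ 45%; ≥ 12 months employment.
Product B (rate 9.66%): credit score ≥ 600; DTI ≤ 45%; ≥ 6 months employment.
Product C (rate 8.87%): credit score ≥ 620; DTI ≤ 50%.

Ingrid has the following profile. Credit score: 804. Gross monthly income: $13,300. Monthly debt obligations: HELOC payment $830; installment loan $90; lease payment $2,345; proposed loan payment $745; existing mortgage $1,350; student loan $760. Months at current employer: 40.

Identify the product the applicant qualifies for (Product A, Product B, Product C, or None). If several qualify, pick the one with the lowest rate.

Total debts = (830 + 90 + 2,345 + 745 + 1,350 + 760) = 6,120; DTI = 6,120/13,300 = 46%.
Product A: score 804 ≥ 620; DTI 46% > 45%; employment 40 ≥ 12 mo → does not qualify.
Product B: score 804 ≥ 600; DTI 46% > 45%; employment 40 ≥ 6 mo → does not qualify.
Product C: score 804 ≥ 620; DTI 46% ≤ 50% → qualifies.

Product C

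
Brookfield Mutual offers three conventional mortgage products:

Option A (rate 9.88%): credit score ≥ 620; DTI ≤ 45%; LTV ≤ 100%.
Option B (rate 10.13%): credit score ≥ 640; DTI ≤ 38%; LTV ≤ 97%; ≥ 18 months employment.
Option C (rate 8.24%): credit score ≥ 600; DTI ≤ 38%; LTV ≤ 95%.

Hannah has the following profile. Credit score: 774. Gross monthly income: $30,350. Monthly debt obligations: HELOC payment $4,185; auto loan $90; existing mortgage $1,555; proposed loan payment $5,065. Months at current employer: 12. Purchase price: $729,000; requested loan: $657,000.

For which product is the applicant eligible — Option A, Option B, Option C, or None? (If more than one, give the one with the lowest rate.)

Total debts = (4,185 + 90 + 1,555 + 5,065) = 10,895; DTI = 10,895/30,350 = 35.9%.
LTV = 657,000/729,000 = 90.1%.
Option A: score 774 ≥ 620; DTI 35.9% ≤ 45%; LTV 90.1% ≤ 100% → qualifies.
Option B: score 774 ≥ 640; DTI 35.9% ≤ 38%; LTV 90.1% ≤ 97%; employment 12 < 18 mo → does not qualify.
Option C: score 774 ≥ 600; DTI 35.9% ≤ 38%; LTV 90.1% ≤ 95% → qualifies.
Qualifying: Option A, Option C. Lowest rate is 8.24% → Option C.

Option C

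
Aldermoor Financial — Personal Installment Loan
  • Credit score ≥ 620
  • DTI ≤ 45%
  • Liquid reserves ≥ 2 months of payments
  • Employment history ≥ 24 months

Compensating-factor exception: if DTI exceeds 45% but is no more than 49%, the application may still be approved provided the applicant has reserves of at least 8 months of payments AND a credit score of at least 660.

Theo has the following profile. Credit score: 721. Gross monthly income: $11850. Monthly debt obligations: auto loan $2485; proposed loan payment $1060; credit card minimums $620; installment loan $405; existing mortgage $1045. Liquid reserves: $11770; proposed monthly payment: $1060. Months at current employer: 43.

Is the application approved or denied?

Credit score 721 ≥ 620 (meets base)
Total debts = (2,485 + 1,060 + 620 + 405 + 1,045) = 5,615. DTI: 5,615 ÷ 11,850 = 47.4%, over the 45% base limit.
Liquid reserves cover 11,770/1,060 = 11.1 months — ≥ 2 required
Employment 43 ≥ 24 months
47.4% falls in the override range (45%–49%), so the compensating-factor test applies.
Reserves 11.1 ≥ 8 months; credit score 721 ≥ 660.
Both compensating conditions met → exception applies.

Approved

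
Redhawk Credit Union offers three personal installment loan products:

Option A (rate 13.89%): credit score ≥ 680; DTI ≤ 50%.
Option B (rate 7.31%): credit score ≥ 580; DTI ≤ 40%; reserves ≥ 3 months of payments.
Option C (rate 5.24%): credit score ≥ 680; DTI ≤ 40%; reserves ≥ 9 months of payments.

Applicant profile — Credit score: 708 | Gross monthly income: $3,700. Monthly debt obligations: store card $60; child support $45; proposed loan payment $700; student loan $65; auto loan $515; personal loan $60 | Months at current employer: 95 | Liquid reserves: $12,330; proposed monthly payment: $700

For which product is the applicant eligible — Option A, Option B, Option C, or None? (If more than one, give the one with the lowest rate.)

Total debts = (60 + 45 + 700 + 65 + 515 + 60) = 1,445; DTI = 1,445/3,700 = 39.1%.
Reserves = 12,330/700 = 17.6 months.
Option A: score 708 ≥ 680; DTI 39.1% ≤ 50% → qualifies.
Option B: score 708 ≥ 580; DTI 39.1% ≤ 40%; reserves 17.6 ≥ 3 mo → qualifies.
Option C: score 708 ≥ 680; DTI 39.1% ≤ 40%; reserves 17.6 ≥ 9 mo → qualifies.
Qualifying: Option A, Option B, Option C. Lowest rate is 5.24% → Option C.

Option C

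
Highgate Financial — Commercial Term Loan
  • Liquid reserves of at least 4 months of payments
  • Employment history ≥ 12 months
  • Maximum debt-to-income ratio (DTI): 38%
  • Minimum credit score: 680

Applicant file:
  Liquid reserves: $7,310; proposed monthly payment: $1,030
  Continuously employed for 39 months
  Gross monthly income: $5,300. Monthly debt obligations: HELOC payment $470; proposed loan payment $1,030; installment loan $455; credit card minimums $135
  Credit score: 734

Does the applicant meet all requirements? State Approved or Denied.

Denied

Reserves = 7,310/1,030 = 7.1 months ≥ 4
Employment 39 ≥ 12 months
Total monthly debts = (470 + 1,030 + 455 + 135) = 2,090. DTI = 2,090/5,300 = 39.4% > 38%
Credit score 734 ≥ 680 (meets)
Fails on DTI.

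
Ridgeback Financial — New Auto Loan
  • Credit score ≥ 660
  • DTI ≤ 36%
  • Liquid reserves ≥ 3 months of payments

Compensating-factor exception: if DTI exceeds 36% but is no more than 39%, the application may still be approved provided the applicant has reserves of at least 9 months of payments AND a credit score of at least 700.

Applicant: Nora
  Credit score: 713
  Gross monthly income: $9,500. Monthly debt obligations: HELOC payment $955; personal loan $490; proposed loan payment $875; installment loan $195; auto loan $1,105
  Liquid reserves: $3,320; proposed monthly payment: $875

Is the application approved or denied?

Denied

Credit score 713 ≥ 660 (meets base)
Total debts = (955 + 490 + 875 + 195 + 1,105) = 3,620. DTI: 3,620 ÷ 9,500 = 38.1%, over the 36% base limit.
Reserves: 3,320 ÷ 875 = 3.8 months (meets 3-month minimum)
38.1% falls in the override range (36%–39%), so the compensating-factor test applies.
Override check — reserves: 3.8 mo (short of 9); score: 713 (ok).
Override conditions not both satisfied; exception does not apply.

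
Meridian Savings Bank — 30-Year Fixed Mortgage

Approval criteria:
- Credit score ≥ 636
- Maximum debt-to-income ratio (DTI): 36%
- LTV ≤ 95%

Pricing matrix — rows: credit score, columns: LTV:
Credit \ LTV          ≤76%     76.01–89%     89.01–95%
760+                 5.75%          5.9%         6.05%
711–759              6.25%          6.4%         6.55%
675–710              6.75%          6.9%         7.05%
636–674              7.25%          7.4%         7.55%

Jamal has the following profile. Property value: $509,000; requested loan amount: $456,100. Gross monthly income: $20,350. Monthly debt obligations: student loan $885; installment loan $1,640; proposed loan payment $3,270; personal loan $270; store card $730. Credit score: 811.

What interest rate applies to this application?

Credit score 811 ≥ 636; Total monthly debts = (885 + 1,640 + 3,270 + 270 + 730) = 6,795. DTI = 6,795/20,350 = 33.4% ≤ 36%
LTV = 456,100/509,000 = 89.6% ≤ 95%
Score 811 is in the 760+ band; LTV 89.6% is in the 89.01–95% band → 6.05%.

6.05%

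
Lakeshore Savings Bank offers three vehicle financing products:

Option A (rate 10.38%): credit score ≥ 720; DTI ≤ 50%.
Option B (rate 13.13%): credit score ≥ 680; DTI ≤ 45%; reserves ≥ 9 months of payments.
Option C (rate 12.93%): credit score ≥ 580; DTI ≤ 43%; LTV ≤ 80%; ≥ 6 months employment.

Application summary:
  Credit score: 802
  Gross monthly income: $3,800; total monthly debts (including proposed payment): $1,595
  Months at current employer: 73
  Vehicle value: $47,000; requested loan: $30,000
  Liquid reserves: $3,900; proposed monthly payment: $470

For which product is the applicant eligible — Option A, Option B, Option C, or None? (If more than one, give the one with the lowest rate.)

DTI = 1,595/3,800 = 42%.
LTV = 30,000/47,000 = 63.8%.
Reserves = 3,900/470 = 8.3 months.
Option A: score 802 ≥ 720; DTI 42% ≤ 50% → qualifies.
Option B: score 802 ≥ 680; DTI 42% ≤ 45%; reserves 8.3 < 9 mo → does not qualify.
Option C: score 802 ≥ 580; DTI 42% ≤ 43%; LTV 63.8% ≤ 80%; employment 73 ≥ 6 mo → qualifies.
Qualifying: Option A, Option C. Lowest rate is 10.38% → Option A.

Option A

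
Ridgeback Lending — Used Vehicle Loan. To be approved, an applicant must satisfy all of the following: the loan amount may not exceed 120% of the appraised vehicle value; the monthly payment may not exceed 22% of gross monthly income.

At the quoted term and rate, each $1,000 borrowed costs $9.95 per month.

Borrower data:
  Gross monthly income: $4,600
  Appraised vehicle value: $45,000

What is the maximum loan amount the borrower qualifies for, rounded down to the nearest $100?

Payment cap: 22% × $4,600 = $1,012/month.
At $9.95 per $1,000, that supports 1,012/9.95 × 1,000 ≈ $101,708 → $101,700.
LTV cap: 120% × $45,000 = $54,000 → $54,000.
Binding constraint: loan-to-value.

$54,000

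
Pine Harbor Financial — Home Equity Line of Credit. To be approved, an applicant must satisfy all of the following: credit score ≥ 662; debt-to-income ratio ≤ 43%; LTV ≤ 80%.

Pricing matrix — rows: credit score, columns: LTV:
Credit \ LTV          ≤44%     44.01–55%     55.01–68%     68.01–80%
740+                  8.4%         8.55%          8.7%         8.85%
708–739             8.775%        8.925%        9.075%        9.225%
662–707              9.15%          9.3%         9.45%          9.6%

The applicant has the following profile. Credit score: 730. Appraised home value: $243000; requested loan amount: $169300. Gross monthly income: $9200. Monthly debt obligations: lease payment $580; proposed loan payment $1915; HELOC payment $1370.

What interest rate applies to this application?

9.225%

Credit score 730 ≥ 662; Total monthly debts = (580 + 1,915 + 1,370) = 3,865. DTI: 3,865 ÷ 9,200 = 42%, within the 43% cap
LTV: 169,300 ÷ 243,000 = 69.7%, within 80% cap
Score 730 is in the 708–739 band; LTV 69.7% is in the 68.01–80% band → 9.225%.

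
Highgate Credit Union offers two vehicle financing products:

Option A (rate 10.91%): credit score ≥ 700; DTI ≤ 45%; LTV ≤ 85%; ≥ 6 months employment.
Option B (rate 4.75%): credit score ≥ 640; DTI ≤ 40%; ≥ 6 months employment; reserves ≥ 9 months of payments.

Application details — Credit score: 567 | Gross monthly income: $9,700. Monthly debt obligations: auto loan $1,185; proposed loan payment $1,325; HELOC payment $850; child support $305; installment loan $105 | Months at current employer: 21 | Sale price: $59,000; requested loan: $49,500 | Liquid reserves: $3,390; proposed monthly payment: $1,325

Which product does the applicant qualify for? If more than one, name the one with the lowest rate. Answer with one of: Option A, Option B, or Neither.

Neither

Total debts = (1,185 + 1,325 + 850 + 305 + 105) = 3,770; DTI = 3,770/9,700 = 38.9%.
LTV = 49,500/59,000 = 83.9%.
Reserves = 3,390/1,325 = 2.6 months.
Option A: score 567 < 700; DTI 38.9% ≤ 45%; LTV 83.9% ≤ 85%; employment 21 ≥ 6 mo → does not qualify.
Option B: score 567 < 640; DTI 38.9% ≤ 40%; employment 21 ≥ 6 mo; reserves 2.6 < 9 mo → does not qualify.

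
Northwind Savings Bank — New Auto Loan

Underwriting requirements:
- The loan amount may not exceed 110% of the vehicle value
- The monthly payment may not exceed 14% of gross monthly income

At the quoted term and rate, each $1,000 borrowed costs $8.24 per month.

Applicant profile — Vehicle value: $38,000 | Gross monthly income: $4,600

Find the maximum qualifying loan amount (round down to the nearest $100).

Payment cap: 14% × $4,600 = $644/month.
At $8.24 per $1,000, that supports 644/8.24 × 1,000 ≈ $78,155 → $78,100.
LTV cap: 110% × $38,000 = $41,800 → $41,800.
Binding constraint: loan-to-value.

$41,800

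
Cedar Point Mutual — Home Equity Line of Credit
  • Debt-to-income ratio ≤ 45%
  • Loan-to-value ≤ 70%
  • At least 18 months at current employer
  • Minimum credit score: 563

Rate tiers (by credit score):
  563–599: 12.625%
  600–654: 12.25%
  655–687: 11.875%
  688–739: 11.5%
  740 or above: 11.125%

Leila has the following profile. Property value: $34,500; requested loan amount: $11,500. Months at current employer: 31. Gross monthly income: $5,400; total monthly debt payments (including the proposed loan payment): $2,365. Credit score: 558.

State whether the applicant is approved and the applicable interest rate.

Denied

Credit score 558 < 563 (below minimum)
Employment 31 ≥ 18 months
DTI = 2,365/5,400 = 43.8% ≤ 45%
LTV: 11,500 ÷ 34,500 = 33.3%, within 70% cap
Not all requirements met → denied.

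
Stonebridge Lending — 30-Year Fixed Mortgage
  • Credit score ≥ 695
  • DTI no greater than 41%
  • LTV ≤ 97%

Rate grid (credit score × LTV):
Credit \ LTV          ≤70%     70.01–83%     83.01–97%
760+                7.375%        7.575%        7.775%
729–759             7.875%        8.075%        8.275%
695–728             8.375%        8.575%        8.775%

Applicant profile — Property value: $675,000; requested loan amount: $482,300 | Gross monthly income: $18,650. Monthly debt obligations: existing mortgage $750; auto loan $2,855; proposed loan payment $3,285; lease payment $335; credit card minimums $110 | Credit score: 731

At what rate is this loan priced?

8.075%

Credit score 731 ≥ 695; Total monthly debts = (750 + 2,855 + 3,285 + 335 + 110) = 7,335. DTI: 7,335 ÷ 18,650 = 39.3%, within the 41% cap
LTV: 482,300 ÷ 675,000 = 71.5%, within 97% cap
Credit 731 → row 729–759; LTV 71.5% → column 70.01–83%. Grid cell → 8.075%.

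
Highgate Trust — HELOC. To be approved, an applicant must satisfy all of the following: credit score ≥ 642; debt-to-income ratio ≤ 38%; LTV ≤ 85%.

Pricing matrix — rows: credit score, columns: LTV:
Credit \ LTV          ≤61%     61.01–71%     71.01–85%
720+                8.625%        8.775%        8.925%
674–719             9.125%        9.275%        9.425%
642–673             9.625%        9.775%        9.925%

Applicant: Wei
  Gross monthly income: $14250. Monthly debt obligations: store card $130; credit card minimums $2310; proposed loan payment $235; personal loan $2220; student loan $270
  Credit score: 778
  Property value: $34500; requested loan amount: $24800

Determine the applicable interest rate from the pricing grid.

Credit score 778 ≥ 642; Total monthly debts = (130 + 2,310 + 235 + 2,220 + 270) = 5,165. DTI = 5,165/14,250 = 36.2% ≤ 38%
LTV = 24,800/34,500 = 71.9% ≤ 85%
Row: 778 falls in 720+. Column: 71.9% falls in 71.01–85%. Rate = 8.925%.

8.925%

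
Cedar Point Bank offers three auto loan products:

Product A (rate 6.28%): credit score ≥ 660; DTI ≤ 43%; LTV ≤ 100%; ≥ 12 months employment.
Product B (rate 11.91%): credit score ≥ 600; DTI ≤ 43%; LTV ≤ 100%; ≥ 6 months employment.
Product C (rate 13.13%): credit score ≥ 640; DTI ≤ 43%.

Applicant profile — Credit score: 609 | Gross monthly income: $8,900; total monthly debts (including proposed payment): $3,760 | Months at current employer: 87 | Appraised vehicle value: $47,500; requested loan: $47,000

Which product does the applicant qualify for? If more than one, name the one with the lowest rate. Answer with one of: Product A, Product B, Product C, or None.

DTI = 3,760/8,900 = 42.2%.
LTV = 47,000/47,500 = 98.9%.
Product A: score 609 < 660; DTI 42.2% ≤ 43%; LTV 98.9% ≤ 100%; employment 87 ≥ 12 mo → does not qualify.
Product B: score 609 ≥ 600; DTI 42.2% ≤ 43%; LTV 98.9% ≤ 100%; employment 87 ≥ 6 mo → qualifies.
Product C: score 609 < 640; DTI 42.2% ≤ 43% → does not qualify.

Product B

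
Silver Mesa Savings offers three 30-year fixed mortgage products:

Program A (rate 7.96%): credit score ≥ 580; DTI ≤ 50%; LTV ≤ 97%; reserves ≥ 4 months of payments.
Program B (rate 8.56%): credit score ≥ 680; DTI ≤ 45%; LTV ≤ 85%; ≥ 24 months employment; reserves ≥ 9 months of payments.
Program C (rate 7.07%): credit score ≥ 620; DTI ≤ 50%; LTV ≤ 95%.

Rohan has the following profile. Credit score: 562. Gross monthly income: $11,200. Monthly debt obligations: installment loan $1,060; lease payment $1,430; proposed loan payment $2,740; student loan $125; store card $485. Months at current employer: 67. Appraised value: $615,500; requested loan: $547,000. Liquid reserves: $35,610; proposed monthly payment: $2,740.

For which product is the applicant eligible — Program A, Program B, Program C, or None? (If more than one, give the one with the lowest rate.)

None

Total debts = (1,060 + 1,430 + 2,740 + 125 + 485) = 5,840; DTI = 5,840/11,200 = 52.1%.
LTV = 547,000/615,500 = 88.9%.
Reserves = 35,610/2,740 = 13.0 months.
Program A: score 562 < 580; DTI 52.1% > 50%; LTV 88.9% ≤ 97%; reserves 13.0 ≥ 4 mo → does not qualify.
Program B: score 562 < 680; DTI 52.1% > 45%; LTV 88.9% > 85%; employment 67 ≥ 24 mo; reserves 13.0 ≥ 9 mo → does not qualify.
Program C: score 562 < 620; DTI 52.1% > 50%; LTV 88.9% ≤ 95% → does not qualify.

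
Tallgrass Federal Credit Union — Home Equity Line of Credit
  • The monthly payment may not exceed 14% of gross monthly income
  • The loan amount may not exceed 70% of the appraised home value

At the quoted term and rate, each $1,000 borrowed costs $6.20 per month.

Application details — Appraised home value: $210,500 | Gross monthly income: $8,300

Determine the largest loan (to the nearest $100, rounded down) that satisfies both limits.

Payment cap: 14% × $8,300 = $1,162/month.
At $6.20 per $1,000, that supports 1,162/6.20 × 1,000 ≈ $187,419 → $187,400.
LTV cap: 70% × $210,500 = $147,350 → $147,300.
Binding constraint: loan-to-value.

$147,300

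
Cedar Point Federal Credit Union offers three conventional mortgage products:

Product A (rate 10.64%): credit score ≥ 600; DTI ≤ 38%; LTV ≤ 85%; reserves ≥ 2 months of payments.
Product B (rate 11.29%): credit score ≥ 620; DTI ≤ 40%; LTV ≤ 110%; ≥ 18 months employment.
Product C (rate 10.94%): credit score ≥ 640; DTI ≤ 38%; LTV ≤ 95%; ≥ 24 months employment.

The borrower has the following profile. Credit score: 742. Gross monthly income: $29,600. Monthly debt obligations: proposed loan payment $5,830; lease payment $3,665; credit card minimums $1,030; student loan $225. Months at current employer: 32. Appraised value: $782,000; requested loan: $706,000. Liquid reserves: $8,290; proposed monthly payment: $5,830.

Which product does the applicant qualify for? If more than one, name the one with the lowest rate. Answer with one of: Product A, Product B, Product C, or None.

Total debts = (5,830 + 3,665 + 1,030 + 225) = 10,750; DTI = 10,750/29,600 = 36.3%.
LTV = 706,000/782,000 = 90.3%.
Reserves = 8,290/5,830 = 1.4 months.
Product A: score 742 ≥ 600; DTI 36.3% ≤ 38%; LTV 90.3% > 85%; reserves 1.4 < 2 mo → does not qualify.
Product B: score 742 ≥ 620; DTI 36.3% ≤ 40%; LTV 90.3% ≤ 110%; employment 32 ≥ 18 mo → qualifies.
Product C: score 742 ≥ 640; DTI 36.3% ≤ 38%; LTV 90.3% ≤ 95%; employment 32 ≥ 24 mo → qualifies.
Qualifying: Product B, Product C. Lowest rate is 10.94% → Product C.

Product C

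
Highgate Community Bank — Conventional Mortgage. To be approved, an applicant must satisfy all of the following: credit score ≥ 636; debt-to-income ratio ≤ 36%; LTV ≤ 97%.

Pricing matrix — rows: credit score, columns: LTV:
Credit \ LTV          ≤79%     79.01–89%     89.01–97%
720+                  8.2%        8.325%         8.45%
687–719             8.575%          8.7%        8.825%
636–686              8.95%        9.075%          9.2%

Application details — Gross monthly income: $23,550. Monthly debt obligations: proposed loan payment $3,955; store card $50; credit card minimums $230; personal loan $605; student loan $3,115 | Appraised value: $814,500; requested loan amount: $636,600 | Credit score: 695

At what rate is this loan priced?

Credit score 695 ≥ 636; Total monthly debts = (3,955 + 50 + 230 + 605 + 3,115) = 7,955. DTI: 7,955 ÷ 23,550 = 33.8%, within the 36% cap
LTV = 636,600/814,500 = 78.2% ≤ 97%
Credit 695 → row 687–719; LTV 78.2% → column ≤79%. Grid cell → 8.575%.

8.575%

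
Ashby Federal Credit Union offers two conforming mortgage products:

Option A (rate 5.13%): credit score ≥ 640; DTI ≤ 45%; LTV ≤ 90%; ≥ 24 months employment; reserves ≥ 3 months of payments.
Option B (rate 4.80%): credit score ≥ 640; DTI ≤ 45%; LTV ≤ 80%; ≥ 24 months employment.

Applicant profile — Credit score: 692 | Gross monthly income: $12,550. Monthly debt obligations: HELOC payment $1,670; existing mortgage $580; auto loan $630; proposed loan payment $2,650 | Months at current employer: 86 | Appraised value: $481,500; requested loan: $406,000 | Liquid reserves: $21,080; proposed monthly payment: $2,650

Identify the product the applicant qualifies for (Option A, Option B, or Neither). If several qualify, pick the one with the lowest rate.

Option A

Total debts = (1,670 + 580 + 630 + 2,650) = 5,530; DTI = 5,530/12,550 = 44.1%.
LTV = 406,000/481,500 = 84.3%.
Reserves = 21,080/2,650 = 8.0 months.
Option A: score 692 ≥ 640; DTI 44.1% ≤ 45%; LTV 84.3% ≤ 90%; employment 86 ≥ 24 mo; reserves 8.0 ≥ 3 mo → qualifies.
Option B: score 692 ≥ 640; DTI 44.1% ≤ 45%; LTV 84.3% > 80%; employment 86 ≥ 24 mo → does not qualify.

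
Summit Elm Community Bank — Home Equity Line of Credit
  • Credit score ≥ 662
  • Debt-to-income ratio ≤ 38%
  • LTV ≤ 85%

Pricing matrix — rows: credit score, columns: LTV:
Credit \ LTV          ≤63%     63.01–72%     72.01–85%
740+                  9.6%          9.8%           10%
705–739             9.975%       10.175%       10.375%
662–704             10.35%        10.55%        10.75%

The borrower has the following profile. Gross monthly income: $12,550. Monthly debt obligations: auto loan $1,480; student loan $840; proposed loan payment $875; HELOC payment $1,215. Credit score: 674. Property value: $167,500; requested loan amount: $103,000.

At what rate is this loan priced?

10.35%

Credit score 674 ≥ 662; Total monthly debts = (1,480 + 840 + 875 + 1,215) = 4,410. DTI: 4,410 ÷ 12,550 = 35.1%, within the 38% cap
LTV = 103,000/167,500 = 61.5% ≤ 85%
Score 674 is in the 662–704 band; LTV 61.5% is in the ≤63% band → 10.35%.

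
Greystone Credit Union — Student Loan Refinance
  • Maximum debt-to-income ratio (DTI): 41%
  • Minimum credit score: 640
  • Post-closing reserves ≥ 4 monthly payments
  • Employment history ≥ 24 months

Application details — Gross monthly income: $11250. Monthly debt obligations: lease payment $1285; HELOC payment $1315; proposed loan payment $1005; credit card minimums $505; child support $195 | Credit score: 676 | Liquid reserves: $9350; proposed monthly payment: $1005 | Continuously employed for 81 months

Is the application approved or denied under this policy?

Total monthly debts = (1,285 + 1,315 + 1,005 + 505 + 195) = 4,305. Debt-to-income = 4,305/11,250 = 38.3% — meets 41% limit
Credit score 676 ≥ 640 (meets)
Liquid reserves cover 9,350/1,005 = 9.3 months — ≥ 4 required
Employment 81 ≥ 24 months
All criteria satisfied.

Approved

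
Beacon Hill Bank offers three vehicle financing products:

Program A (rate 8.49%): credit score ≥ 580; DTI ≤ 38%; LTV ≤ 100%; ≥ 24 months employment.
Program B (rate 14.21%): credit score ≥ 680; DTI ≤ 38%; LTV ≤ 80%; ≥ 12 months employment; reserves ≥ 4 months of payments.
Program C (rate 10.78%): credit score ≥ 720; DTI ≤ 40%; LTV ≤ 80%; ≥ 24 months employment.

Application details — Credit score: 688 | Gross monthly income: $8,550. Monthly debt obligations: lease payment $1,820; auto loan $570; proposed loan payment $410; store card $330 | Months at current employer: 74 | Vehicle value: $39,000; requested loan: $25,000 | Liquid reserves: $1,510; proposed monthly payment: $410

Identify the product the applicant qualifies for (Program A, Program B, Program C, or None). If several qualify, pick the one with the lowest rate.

Total debts = (1,820 + 570 + 410 + 330) = 3,130; DTI = 3,130/8,550 = 36.6%.
LTV = 25,000/39,000 = 64.1%.
Reserves = 1,510/410 = 3.7 months.
Program A: score 688 ≥ 580; DTI 36.6% ≤ 38%; LTV 64.1% ≤ 100%; employment 74 ≥ 24 mo → qualifies.
Program B: score 688 ≥ 680; DTI 36.6% ≤ 38%; LTV 64.1% ≤ 80%; employment 74 ≥ 12 mo; reserves 3.7 < 4 mo → does not qualify.
Program C: score 688 < 720; DTI 36.6% ≤ 40%; LTV 64.1% ≤ 80%; employment 74 ≥ 24 mo → does not qualify.

Program A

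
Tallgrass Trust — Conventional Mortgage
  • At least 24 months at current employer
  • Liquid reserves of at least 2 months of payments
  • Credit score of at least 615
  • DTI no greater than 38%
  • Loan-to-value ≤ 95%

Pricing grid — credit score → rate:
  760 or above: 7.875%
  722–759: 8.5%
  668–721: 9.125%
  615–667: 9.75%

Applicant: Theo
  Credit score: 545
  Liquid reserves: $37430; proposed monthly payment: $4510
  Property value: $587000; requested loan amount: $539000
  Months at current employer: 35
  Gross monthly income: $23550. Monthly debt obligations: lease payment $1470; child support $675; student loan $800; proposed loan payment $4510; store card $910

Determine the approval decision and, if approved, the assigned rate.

Denied

Credit score 545 < 615 (below minimum)
Employment 35 ≥ 24 months
Total monthly debts = (1,470 + 675 + 800 + 4,510 + 910) = 8,365. DTI = 8,365/23,550 = 35.5% ≤ 38%
Reserves: 37,430 ÷ 4,510 = 8.3 months (meets 2-month minimum)
Loan-to-value = 539,000/587,000 = 91.8% — pass (95% max)
Not all requirements met → denied.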